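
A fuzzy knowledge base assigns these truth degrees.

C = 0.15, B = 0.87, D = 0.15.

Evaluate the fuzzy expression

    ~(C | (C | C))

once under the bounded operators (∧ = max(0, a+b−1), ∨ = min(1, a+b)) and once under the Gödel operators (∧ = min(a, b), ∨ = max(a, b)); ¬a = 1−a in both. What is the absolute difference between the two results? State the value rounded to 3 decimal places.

Under bounded:
  C | C = min(1, a+b) on (0.15, 0.15) = 0.30
  C | (C | C) = min(1, a+b) on (0.15, 0.30) = 0.45
  ~(C | (C | C)) = 1 − 0.45 = 0.55
  → value = 0.5500
Under Gödel:
  C | C = max(a, b) on (0.15, 0.15) = 0.15
  C | (C | C) = max(a, b) on (0.15, 0.15) = 0.15
  ~(C | (C | C)) = 1 − 0.15 = 0.85
  → value = 0.8500
|0.5500 − 0.8500| = 0.300

0.300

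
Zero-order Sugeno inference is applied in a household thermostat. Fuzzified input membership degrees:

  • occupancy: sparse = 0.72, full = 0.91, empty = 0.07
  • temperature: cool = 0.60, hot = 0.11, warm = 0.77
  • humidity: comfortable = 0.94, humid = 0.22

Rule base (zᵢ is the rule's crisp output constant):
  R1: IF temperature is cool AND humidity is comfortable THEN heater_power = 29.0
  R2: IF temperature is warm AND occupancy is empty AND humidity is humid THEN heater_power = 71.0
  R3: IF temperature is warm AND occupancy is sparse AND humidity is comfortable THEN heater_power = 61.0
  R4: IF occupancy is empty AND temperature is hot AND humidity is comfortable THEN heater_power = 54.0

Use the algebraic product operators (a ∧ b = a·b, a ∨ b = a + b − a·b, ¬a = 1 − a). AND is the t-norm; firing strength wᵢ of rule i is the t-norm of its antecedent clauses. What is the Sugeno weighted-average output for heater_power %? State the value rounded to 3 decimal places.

44.717

R1 (z=29.0): cool=0.60, comfortable=0.94; AND[a·b] → w = 0.5640
R2 (z=71.0): warm=0.77, empty=0.07, humid=0.22; AND[a·b] → w = 0.0119
R3 (z=61.0): warm=0.77, sparse=0.72, comfortable=0.94; AND[a·b] → w = 0.5211
R4 (z=54.0): empty=0.07, hot=0.11, comfortable=0.94; AND[a·b] → w = 0.0072
Weighted average = (0.5640·29.0 + 0.0119·71.0 + 0.5211·61.0 + 0.0072·54.0) / (0.5640 + 0.0119 + 0.5211 + 0.0072)
  = 49.3781 / 1.1042 = 44.717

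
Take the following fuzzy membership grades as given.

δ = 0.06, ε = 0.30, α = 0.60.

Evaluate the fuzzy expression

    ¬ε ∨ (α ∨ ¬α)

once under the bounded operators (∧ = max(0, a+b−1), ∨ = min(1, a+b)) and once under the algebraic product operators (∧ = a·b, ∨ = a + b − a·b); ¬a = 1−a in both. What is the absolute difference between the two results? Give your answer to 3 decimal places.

Under bounded:
  ¬ε = 1 − 0.30 = 0.70
  ¬α = 1 − 0.60 = 0.40
  α ∨ ¬α = min(1, a+b) on (0.60, 0.40) = 1.00
  ¬ε ∨ (α ∨ ¬α) = min(1, a+b) on (0.70, 1.00) = 1.00
  → value = 1.0000
Under algebraic product:
  ¬ε = 1 − 0.3000 = 0.7000
  ¬α = 1 − 0.6000 = 0.4000
  α ∨ ¬α = a + b − a·b on (0.6000, 0.4000) = 0.7600
  ¬ε ∨ (α ∨ ¬α) = a + b − a·b on (0.7000, 0.7600) = 0.9280
  → value = 0.9280
|1.0000 − 0.9280| = 0.072

0.072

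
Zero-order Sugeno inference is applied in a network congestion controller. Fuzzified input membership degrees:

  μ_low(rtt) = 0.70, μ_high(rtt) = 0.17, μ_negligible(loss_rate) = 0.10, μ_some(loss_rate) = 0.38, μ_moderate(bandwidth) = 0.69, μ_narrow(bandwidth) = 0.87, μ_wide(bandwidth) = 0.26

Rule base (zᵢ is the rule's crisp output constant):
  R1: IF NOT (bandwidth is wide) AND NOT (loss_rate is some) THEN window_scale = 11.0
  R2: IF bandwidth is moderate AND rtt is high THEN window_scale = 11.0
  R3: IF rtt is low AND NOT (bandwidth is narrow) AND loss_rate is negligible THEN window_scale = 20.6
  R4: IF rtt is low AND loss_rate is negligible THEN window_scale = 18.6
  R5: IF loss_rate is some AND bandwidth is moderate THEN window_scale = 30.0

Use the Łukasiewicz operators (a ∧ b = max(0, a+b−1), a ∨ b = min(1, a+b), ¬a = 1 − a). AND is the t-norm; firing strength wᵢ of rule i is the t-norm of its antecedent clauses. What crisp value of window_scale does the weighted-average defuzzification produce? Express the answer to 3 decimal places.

R1 (z=11.0): ¬wide=1−0.26=0.74, ¬some=1−0.38=0.62; AND[max(0, a+b−1)] → w = 0.36
R2 (z=11.0): moderate=0.69, high=0.17; AND[max(0, a+b−1)] → w = 0.00
R3 (z=20.6): low=0.70, ¬narrow=1−0.87=0.13, negligible=0.10; AND[max(0, a+b−1)] → w = 0.00
R4 (z=18.6): low=0.70, negligible=0.10; AND[max(0, a+b−1)] → w = 0.00
R5 (z=30.0): some=0.38, moderate=0.69; AND[max(0, a+b−1)] → w = 0.07
Weighted average = (0.36·11.0 + 0.00·11.0 + 0.00·20.6 + 0.00·18.6 + 0.07·30.0) / (0.36 + 0.00 + 0.00 + 0.00 + 0.07)
  = 6.0600 / 0.4300 = 14.093

14.093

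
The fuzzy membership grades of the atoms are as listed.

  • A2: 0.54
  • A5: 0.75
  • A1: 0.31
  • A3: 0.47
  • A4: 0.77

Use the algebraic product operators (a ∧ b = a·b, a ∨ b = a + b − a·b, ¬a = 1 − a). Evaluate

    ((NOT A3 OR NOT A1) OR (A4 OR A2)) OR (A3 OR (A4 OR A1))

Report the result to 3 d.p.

NOT A3 = 1 − 0.4700 = 0.5300
NOT A1 = 1 − 0.3100 = 0.6900
NOT A3 OR NOT A1 = a + b − a·b on (0.5300, 0.6900) = 0.8543
A4 OR A2 = a + b − a·b on (0.7700, 0.5400) = 0.8942
(NOT A3 OR NOT A1) OR (A4 OR A2) = a + b − a·b on (0.8543, 0.8942) = 0.9846
A4 OR A1 = a + b − a·b on (0.7700, 0.3100) = 0.8413
A3 OR (A4 OR A1) = a + b − a·b on (0.4700, 0.8413) = 0.9159
((NOT A3 OR NOT A1) OR (A4 OR A2)) OR (A3 OR (A4 OR A1)) = a + b − a·b on (0.9846, 0.9159) = 0.9987

0.999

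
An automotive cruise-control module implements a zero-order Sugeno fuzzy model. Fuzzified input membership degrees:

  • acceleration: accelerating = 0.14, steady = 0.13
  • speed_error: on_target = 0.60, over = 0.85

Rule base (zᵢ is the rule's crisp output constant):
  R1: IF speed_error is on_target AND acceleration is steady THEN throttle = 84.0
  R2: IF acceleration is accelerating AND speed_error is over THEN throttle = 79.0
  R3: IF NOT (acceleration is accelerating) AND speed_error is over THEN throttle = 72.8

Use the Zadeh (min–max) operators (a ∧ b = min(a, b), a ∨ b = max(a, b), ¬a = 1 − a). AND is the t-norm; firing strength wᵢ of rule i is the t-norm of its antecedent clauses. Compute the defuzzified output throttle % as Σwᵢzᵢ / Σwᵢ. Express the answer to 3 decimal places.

74.875

R1 (z=84.0): on_target=0.60, steady=0.13; AND[min(a, b)] → w = 0.13
R2 (z=79.0): accelerating=0.14, over=0.85; AND[min(a, b)] → w = 0.14
R3 (z=72.8): ¬accelerating=1−0.14=0.86, over=0.85; AND[min(a, b)] → w = 0.85
Weighted average = (0.13·84.0 + 0.14·79.0 + 0.85·72.8) / (0.13 + 0.14 + 0.85)
  = 83.8600 / 1.1200 = 74.875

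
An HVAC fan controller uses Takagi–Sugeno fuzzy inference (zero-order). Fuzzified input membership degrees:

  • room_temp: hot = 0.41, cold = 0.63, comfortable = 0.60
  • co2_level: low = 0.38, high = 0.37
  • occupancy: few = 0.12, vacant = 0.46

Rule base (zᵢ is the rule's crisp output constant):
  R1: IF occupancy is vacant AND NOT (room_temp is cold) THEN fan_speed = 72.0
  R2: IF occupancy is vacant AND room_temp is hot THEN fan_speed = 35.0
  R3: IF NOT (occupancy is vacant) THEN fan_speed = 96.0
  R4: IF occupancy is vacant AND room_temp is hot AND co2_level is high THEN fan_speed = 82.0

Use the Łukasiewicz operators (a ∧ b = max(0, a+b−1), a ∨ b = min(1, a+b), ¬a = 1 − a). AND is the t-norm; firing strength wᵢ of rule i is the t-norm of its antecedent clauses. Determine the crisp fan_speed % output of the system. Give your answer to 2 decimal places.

R1 (z=72.0): vacant=0.46, ¬cold=1−0.63=0.37; AND[max(0, a+b−1)] → w = 0.00
R2 (z=35.0): vacant=0.46, hot=0.41; AND[max(0, a+b−1)] → w = 0.00
R3 (z=96.0): ¬vacant=1−0.46=0.54 → w = 0.54
R4 (z=82.0): vacant=0.46, hot=0.41, high=0.37; AND[max(0, a+b−1)] → w = 0.00
Weighted average = (0.00·72.0 + 0.00·35.0 + 0.54·96.0 + 0.00·82.0) / (0.00 + 0.00 + 0.54 + 0.00)
  = 51.8400 / 0.5400 = 96.00

96.00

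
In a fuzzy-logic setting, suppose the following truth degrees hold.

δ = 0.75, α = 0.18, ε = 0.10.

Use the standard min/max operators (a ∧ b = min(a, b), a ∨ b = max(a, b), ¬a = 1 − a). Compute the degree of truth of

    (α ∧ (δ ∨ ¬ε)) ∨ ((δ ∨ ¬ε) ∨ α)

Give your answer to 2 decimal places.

¬ε = 1 − 0.10 = 0.90
δ ∨ ¬ε = max(a, b) on (0.75, 0.90) = 0.90
α ∧ (δ ∨ ¬ε) = min(a, b) on (0.18, 0.90) = 0.18
¬ε = 1 − 0.10 = 0.90
δ ∨ ¬ε = max(a, b) on (0.75, 0.90) = 0.90
(δ ∨ ¬ε) ∨ α = max(a, b) on (0.90, 0.18) = 0.90
(α ∧ (δ ∨ ¬ε)) ∨ ((δ ∨ ¬ε) ∨ α) = max(a, b) on (0.18, 0.90) = 0.90

0.90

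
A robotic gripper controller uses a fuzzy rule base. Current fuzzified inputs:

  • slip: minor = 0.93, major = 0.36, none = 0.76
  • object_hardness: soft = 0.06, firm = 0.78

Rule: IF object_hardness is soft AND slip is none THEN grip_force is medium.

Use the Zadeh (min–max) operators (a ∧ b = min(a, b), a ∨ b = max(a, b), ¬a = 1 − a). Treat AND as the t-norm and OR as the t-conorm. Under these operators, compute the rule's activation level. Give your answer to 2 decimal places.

0.06

firing strength: soft=0.06, none=0.76; AND[min(a, b)] → w = 0.06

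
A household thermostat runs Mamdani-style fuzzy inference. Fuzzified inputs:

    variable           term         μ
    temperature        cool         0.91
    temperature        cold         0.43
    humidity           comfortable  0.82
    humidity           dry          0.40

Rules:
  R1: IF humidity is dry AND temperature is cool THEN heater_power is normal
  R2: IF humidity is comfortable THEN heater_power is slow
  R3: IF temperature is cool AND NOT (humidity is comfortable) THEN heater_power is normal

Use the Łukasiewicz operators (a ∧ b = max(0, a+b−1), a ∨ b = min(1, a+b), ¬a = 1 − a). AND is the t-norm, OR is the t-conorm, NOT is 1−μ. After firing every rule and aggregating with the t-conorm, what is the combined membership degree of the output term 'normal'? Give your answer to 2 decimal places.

R1: dry=0.40, cool=0.91; AND[max(0, a+b−1)] → w = 0.31
R2: comfortable=0.82 → w = 0.82
R3: cool=0.91, ¬comfortable=1−0.82=0.18; AND[max(0, a+b−1)] → w = 0.09
Rules with consequent 'normal': {R1, R3} → strengths 0.31, 0.09
Aggregate via t-conorm [min(1, a+b)]: 0.40

0.40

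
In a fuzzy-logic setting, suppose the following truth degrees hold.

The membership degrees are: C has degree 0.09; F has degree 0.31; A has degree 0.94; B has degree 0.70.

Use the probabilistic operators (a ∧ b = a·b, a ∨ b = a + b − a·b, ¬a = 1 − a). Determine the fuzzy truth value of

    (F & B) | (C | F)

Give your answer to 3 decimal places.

F & B = a·b on (0.3100, 0.7000) = 0.2170
C | F = a + b − a·b on (0.0900, 0.3100) = 0.3721
(F & B) | (C | F) = a + b − a·b on (0.2170, 0.3721) = 0.5084

0.508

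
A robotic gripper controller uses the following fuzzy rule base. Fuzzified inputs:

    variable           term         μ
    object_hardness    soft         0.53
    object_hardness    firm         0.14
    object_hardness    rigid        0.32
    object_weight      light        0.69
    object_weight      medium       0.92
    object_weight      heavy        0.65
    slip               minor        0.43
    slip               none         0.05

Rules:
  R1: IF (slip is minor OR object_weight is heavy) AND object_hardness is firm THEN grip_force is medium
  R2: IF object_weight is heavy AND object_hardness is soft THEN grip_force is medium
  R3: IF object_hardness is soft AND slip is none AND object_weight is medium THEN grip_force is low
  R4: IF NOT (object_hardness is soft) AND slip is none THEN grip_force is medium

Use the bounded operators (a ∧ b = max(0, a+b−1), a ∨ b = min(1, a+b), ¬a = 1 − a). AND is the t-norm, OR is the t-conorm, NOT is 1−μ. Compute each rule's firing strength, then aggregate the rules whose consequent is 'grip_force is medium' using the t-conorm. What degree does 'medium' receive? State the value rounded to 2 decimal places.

R1: (minor=0.43 OR heavy=0.65) = 1.00; AND[max(0, a+b−1)] with firm=0.14 → w = 0.14
R2: heavy=0.65, soft=0.53; AND[max(0, a+b−1)] → w = 0.18
R3: soft=0.53, none=0.05, medium=0.92; AND[max(0, a+b−1)] → w = 0.00
R4: ¬soft=1−0.53=0.47, none=0.05; AND[max(0, a+b−1)] → w = 0.00
Rules with consequent 'medium': {R1, R2, R4} → strengths 0.14, 0.18, 0.00
Aggregate via t-conorm [min(1, a+b)]: 0.32

0.32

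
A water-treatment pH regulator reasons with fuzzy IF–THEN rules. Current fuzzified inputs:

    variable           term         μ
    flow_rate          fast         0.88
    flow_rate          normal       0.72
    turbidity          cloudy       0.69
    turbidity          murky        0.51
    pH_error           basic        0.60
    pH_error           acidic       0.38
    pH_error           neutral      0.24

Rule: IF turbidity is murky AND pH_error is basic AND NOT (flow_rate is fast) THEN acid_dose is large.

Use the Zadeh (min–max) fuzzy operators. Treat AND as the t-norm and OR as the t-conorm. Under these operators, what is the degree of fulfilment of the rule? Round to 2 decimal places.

firing strength: murky=0.51, basic=0.60, ¬fast=1−0.88=0.12; AND[min(a, b)] → w = 0.12

0.12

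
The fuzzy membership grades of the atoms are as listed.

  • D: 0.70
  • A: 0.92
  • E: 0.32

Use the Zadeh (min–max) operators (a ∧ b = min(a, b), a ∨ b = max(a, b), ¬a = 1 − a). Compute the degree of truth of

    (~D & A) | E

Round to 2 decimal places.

~D = 1 − 0.70 = 0.30
~D & A = min(a, b) on (0.30, 0.92) = 0.30
(~D & A) | E = max(a, b) on (0.30, 0.32) = 0.32

0.32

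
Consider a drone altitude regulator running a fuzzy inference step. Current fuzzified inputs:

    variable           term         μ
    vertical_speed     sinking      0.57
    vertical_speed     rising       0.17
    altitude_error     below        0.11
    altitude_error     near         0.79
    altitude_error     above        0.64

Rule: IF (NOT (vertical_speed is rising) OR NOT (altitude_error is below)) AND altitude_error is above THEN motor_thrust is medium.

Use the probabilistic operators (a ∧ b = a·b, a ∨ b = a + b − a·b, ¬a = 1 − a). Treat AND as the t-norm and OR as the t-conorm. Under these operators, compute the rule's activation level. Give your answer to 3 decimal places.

firing strength: (¬rising=1−0.17=0.83 OR ¬below=1−0.11=0.89) = 0.9813; AND[a·b] with above=0.64 → w = 0.6280

0.628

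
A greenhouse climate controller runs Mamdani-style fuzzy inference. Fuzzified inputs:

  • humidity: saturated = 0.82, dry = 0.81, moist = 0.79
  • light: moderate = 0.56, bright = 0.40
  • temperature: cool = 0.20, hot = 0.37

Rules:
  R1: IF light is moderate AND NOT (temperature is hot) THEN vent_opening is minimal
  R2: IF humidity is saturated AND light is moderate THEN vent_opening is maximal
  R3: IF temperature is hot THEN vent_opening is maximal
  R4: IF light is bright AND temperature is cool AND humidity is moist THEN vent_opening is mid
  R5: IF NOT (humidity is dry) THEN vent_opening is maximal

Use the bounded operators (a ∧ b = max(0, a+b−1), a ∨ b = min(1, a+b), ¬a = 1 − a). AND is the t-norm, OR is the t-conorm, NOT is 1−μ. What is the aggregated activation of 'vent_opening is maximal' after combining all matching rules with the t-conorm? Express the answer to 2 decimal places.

0.94

R1: moderate=0.56, ¬hot=1−0.37=0.63; AND[max(0, a+b−1)] → w = 0.19
R2: saturated=0.82, moderate=0.56; AND[max(0, a+b−1)] → w = 0.38
R3: hot=0.37 → w = 0.37
R4: bright=0.40, cool=0.20, moist=0.79; AND[max(0, a+b−1)] → w = 0.00
R5: ¬dry=1−0.81=0.19 → w = 0.19
Rules with consequent 'maximal': {R2, R3, R5} → strengths 0.38, 0.37, 0.19
Aggregate via t-conorm [min(1, a+b)]: 0.94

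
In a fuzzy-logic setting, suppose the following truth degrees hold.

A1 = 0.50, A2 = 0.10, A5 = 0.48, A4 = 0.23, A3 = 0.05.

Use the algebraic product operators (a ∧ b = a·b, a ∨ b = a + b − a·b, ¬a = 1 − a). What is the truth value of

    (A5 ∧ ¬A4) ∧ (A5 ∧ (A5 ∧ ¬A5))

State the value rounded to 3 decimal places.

0.044

¬A4 = 1 − 0.2300 = 0.7700
A5 ∧ ¬A4 = a·b on (0.4800, 0.7700) = 0.3696
¬A5 = 1 − 0.4800 = 0.5200
A5 ∧ ¬A5 = a·b on (0.4800, 0.5200) = 0.2496
A5 ∧ (A5 ∧ ¬A5) = a·b on (0.4800, 0.2496) = 0.1198
(A5 ∧ ¬A4) ∧ (A5 ∧ (A5 ∧ ¬A5)) = a·b on (0.3696, 0.1198) = 0.0443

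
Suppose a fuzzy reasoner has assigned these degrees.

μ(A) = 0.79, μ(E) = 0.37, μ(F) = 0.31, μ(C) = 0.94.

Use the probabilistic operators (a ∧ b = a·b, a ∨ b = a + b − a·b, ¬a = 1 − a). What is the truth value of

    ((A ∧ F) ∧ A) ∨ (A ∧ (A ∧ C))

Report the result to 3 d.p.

0.667

A ∧ F = a·b on (0.7900, 0.3100) = 0.2449
(A ∧ F) ∧ A = a·b on (0.2449, 0.7900) = 0.1935
A ∧ C = a·b on (0.7900, 0.9400) = 0.7426
A ∧ (A ∧ C) = a·b on (0.7900, 0.7426) = 0.5867
((A ∧ F) ∧ A) ∨ (A ∧ (A ∧ C)) = a + b − a·b on (0.1935, 0.5867) = 0.6666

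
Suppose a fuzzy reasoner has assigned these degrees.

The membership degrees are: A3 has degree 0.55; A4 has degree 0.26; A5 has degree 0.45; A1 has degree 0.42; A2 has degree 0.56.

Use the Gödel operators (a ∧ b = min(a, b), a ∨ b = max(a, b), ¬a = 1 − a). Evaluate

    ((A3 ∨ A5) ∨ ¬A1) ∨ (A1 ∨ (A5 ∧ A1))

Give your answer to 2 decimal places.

A3 ∨ A5 = max(a, b) on (0.55, 0.45) = 0.55
¬A1 = 1 − 0.42 = 0.58
(A3 ∨ A5) ∨ ¬A1 = max(a, b) on (0.55, 0.58) = 0.58
A5 ∧ A1 = min(a, b) on (0.45, 0.42) = 0.42
A1 ∨ (A5 ∧ A1) = max(a, b) on (0.42, 0.42) = 0.42
((A3 ∨ A5) ∨ ¬A1) ∨ (A1 ∨ (A5 ∧ A1)) = max(a, b) on (0.58, 0.42) = 0.58

0.58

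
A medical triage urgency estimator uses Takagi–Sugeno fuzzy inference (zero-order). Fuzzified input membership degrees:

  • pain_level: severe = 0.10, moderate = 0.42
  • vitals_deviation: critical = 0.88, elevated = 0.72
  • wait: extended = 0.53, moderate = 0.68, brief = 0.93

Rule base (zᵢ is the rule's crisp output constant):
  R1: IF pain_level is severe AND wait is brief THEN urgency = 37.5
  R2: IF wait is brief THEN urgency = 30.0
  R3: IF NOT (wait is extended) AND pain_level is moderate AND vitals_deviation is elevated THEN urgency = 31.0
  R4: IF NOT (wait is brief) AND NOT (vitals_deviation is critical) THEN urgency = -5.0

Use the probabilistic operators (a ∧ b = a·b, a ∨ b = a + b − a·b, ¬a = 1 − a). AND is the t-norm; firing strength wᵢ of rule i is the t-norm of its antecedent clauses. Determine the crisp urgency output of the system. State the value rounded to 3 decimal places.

R1 (z=37.5): severe=0.10, brief=0.93; AND[a·b] → w = 0.0930
R2 (z=30.0): brief=0.93 → w = 0.9300
R3 (z=31.0): ¬extended=1−0.53=0.47, moderate=0.42, elevated=0.72; AND[a·b] → w = 0.1421
R4 (z=-5.0): ¬brief=1−0.93=0.07, ¬critical=1−0.88=0.12; AND[a·b] → w = 0.0084
Weighted average = (0.0930·37.5 + 0.9300·30.0 + 0.1421·31.0 + 0.0084·-5.0) / (0.0930 + 0.9300 + 0.1421 + 0.0084)
  = 35.7515 / 1.1735 = 30.465

30.465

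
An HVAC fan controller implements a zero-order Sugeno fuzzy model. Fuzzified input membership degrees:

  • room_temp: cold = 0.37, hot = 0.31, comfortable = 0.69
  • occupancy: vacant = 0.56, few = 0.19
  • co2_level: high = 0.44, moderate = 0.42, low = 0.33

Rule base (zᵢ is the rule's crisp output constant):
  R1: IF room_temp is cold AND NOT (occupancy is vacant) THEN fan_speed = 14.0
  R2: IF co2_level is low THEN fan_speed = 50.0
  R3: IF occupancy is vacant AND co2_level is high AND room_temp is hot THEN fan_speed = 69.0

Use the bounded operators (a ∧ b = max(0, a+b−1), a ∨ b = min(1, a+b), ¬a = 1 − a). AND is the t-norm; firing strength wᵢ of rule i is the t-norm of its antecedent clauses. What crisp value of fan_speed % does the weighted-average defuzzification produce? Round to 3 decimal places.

R1 (z=14.0): cold=0.37, ¬vacant=1−0.56=0.44; AND[max(0, a+b−1)] → w = 0.00
R2 (z=50.0): low=0.33 → w = 0.33
R3 (z=69.0): vacant=0.56, high=0.44, hot=0.31; AND[max(0, a+b−1)] → w = 0.00
Weighted average = (0.00·14.0 + 0.33·50.0 + 0.00·69.0) / (0.00 + 0.33 + 0.00)
  = 16.5000 / 0.3300 = 50.000

50.000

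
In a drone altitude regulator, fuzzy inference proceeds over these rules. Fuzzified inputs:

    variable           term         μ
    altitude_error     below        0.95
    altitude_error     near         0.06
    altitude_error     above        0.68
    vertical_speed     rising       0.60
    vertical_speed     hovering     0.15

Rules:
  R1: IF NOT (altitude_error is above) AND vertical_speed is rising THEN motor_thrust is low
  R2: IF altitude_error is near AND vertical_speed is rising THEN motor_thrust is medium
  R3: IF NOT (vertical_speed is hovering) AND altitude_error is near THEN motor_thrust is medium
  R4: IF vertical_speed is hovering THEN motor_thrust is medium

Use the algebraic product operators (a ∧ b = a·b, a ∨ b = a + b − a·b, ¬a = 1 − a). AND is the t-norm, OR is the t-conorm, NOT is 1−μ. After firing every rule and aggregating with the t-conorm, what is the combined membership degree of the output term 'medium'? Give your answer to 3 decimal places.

R1: ¬above=1−0.68=0.32, rising=0.60; AND[a·b] → w = 0.1920
R2: near=0.06, rising=0.60; AND[a·b] → w = 0.0360
R3: ¬hovering=1−0.15=0.85, near=0.06; AND[a·b] → w = 0.0510
R4: hovering=0.15 → w = 0.1500
Rules with consequent 'medium': {R2, R3, R4} → strengths 0.0360, 0.0510, 0.1500
Aggregate via t-conorm [a + b − a·b]: 0.2224

0.222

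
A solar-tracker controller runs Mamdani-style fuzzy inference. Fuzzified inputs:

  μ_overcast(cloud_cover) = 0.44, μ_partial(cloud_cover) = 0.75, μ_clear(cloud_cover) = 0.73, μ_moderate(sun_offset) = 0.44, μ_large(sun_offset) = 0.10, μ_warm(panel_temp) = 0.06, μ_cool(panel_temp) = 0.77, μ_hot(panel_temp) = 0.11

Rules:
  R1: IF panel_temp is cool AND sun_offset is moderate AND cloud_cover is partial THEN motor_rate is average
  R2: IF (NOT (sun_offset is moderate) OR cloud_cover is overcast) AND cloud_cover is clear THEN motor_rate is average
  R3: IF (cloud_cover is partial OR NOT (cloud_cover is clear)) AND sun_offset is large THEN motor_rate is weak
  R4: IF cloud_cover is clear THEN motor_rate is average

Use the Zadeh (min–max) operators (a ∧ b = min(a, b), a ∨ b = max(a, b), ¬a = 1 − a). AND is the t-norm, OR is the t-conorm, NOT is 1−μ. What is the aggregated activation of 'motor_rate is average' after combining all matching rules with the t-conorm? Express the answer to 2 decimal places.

0.73

R1: cool=0.77, moderate=0.44, partial=0.75; AND[min(a, b)] → w = 0.44
R2: (¬moderate=1−0.44=0.56 OR overcast=0.44) = 0.56; AND[min(a, b)] with clear=0.73 → w = 0.56
R3: (partial=0.75 OR ¬clear=1−0.73=0.27) = 0.75; AND[min(a, b)] with large=0.10 → w = 0.10
R4: clear=0.73 → w = 0.73
Rules with consequent 'average': {R1, R2, R4} → strengths 0.44, 0.56, 0.73
Aggregate via t-conorm [max(a, b)]: 0.73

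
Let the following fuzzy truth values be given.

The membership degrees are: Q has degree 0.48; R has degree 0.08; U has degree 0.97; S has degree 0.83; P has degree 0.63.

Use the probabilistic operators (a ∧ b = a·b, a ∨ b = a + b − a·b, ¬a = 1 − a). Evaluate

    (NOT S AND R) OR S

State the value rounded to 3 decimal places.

0.832

NOT S = 1 − 0.8300 = 0.1700
NOT S AND R = a·b on (0.1700, 0.0800) = 0.0136
(NOT S AND R) OR S = a + b − a·b on (0.0136, 0.8300) = 0.8323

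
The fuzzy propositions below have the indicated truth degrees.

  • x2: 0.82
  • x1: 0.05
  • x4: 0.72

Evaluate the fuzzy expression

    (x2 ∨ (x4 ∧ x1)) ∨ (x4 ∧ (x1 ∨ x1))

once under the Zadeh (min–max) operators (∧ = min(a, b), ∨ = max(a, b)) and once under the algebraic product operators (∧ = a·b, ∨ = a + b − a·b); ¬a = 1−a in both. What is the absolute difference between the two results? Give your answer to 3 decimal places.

0.019

Under Zadeh (min–max):
  x4 ∧ x1 = min(a, b) on (0.72, 0.05) = 0.05
  x2 ∨ (x4 ∧ x1) = max(a, b) on (0.82, 0.05) = 0.82
  x1 ∨ x1 = max(a, b) on (0.05, 0.05) = 0.05
  x4 ∧ (x1 ∨ x1) = min(a, b) on (0.72, 0.05) = 0.05
  (x2 ∨ (x4 ∧ x1)) ∨ (x4 ∧ (x1 ∨ x1)) = max(a, b) on (0.82, 0.05) = 0.82
  → value = 0.8200
Under algebraic product:
  x4 ∧ x1 = a·b on (0.7200, 0.0500) = 0.0360
  x2 ∨ (x4 ∧ x1) = a + b − a·b on (0.8200, 0.0360) = 0.8265
  x1 ∨ x1 = a + b − a·b on (0.0500, 0.0500) = 0.0975
  x4 ∧ (x1 ∨ x1) = a·b on (0.7200, 0.0975) = 0.0702
  (x2 ∨ (x4 ∧ x1)) ∨ (x4 ∧ (x1 ∨ x1)) = a + b − a·b on (0.8265, 0.0702) = 0.8387
  → value = 0.8387
|0.8200 − 0.8387| = 0.019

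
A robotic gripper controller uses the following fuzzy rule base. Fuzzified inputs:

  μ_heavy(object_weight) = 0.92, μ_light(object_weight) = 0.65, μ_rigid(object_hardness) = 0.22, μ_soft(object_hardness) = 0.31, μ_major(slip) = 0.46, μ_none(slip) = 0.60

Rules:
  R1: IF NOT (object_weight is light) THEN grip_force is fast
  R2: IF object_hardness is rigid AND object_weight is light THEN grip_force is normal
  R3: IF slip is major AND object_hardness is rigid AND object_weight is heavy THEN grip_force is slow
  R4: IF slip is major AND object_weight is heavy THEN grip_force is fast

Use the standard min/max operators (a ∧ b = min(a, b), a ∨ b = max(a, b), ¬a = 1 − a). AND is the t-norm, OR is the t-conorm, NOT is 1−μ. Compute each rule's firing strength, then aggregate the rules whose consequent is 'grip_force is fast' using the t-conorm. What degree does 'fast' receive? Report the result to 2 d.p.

R1: ¬light=1−0.65=0.35 → w = 0.35
R2: rigid=0.22, light=0.65; AND[min(a, b)] → w = 0.22
R3: major=0.46, rigid=0.22, heavy=0.92; AND[min(a, b)] → w = 0.22
R4: major=0.46, heavy=0.92; AND[min(a, b)] → w = 0.46
Rules with consequent 'fast': {R1, R4} → strengths 0.35, 0.46
Aggregate via t-conorm [max(a, b)]: 0.46

0.46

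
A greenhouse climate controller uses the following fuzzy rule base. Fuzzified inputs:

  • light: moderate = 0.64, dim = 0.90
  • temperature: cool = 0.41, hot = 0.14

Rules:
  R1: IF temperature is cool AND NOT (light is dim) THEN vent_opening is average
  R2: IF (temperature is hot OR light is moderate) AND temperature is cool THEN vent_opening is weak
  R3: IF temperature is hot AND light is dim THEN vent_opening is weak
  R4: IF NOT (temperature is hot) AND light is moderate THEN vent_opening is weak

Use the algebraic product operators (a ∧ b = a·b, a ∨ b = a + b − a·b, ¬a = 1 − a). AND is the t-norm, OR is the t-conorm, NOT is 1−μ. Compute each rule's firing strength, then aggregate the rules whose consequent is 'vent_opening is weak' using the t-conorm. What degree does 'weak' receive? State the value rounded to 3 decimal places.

0.718

R1: cool=0.41, ¬dim=1−0.90=0.10; AND[a·b] → w = 0.0410
R2: (hot=0.14 OR moderate=0.64) = 0.6904; AND[a·b] with cool=0.41 → w = 0.2831
R3: hot=0.14, dim=0.90; AND[a·b] → w = 0.1260
R4: ¬hot=1−0.14=0.86, moderate=0.64; AND[a·b] → w = 0.5504
Rules with consequent 'weak': {R2, R3, R4} → strengths 0.2831, 0.1260, 0.5504
Aggregate via t-conorm [a + b − a·b]: 0.7183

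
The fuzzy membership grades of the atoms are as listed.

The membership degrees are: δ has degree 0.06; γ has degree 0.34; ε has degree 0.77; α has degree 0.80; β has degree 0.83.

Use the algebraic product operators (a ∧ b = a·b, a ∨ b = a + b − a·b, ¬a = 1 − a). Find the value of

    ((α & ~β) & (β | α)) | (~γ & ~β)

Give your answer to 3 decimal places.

~β = 1 − 0.8300 = 0.1700
α & ~β = a·b on (0.8000, 0.1700) = 0.1360
β | α = a + b − a·b on (0.8300, 0.8000) = 0.9660
(α & ~β) & (β | α) = a·b on (0.1360, 0.9660) = 0.1314
~γ = 1 − 0.3400 = 0.6600
~β = 1 − 0.8300 = 0.1700
~γ & ~β = a·b on (0.6600, 0.1700) = 0.1122
((α & ~β) & (β | α)) | (~γ & ~β) = a + b − a·b on (0.1314, 0.1122) = 0.2288

0.229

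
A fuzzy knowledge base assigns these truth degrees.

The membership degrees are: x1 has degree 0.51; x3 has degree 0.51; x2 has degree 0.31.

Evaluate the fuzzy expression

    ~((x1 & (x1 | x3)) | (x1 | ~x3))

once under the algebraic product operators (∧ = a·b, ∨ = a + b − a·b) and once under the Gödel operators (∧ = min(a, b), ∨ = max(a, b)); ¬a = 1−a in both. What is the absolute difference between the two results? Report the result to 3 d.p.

0.337

Under algebraic product:
  x1 | x3 = a + b − a·b on (0.5100, 0.5100) = 0.7599
  x1 & (x1 | x3) = a·b on (0.5100, 0.7599) = 0.3875
  ~x3 = 1 − 0.5100 = 0.4900
  x1 | ~x3 = a + b − a·b on (0.5100, 0.4900) = 0.7501
  (x1 & (x1 | x3)) | (x1 | ~x3) = a + b − a·b on (0.3875, 0.7501) = 0.8469
  ~((x1 & (x1 | x3)) | (x1 | ~x3)) = 1 − 0.8469 = 0.1531
  → value = 0.1531
Under Gödel:
  x1 | x3 = max(a, b) on (0.51, 0.51) = 0.51
  x1 & (x1 | x3) = min(a, b) on (0.51, 0.51) = 0.51
  ~x3 = 1 − 0.51 = 0.49
  x1 | ~x3 = max(a, b) on (0.51, 0.49) = 0.51
  (x1 & (x1 | x3)) | (x1 | ~x3) = max(a, b) on (0.51, 0.51) = 0.51
  ~((x1 & (x1 | x3)) | (x1 | ~x3)) = 1 − 0.51 = 0.49
  → value = 0.4900
|0.1531 − 0.4900| = 0.337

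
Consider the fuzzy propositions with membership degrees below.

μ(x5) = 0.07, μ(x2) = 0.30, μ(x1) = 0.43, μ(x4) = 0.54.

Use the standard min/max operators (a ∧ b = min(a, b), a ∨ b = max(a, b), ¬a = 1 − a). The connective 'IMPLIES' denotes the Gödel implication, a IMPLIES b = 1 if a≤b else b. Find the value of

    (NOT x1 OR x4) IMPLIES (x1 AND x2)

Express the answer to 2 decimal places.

0.30

NOT x1 = 1 − 0.43 = 0.57
NOT x1 OR x4 = max(a, b) on (0.57, 0.54) = 0.57
x1 AND x2 = min(a, b) on (0.43, 0.30) = 0.30
(NOT x1 OR x4) IMPLIES (x1 AND x2)  [Gödel: 1 if a≤b else b] with a=0.57, b=0.30 → 0.30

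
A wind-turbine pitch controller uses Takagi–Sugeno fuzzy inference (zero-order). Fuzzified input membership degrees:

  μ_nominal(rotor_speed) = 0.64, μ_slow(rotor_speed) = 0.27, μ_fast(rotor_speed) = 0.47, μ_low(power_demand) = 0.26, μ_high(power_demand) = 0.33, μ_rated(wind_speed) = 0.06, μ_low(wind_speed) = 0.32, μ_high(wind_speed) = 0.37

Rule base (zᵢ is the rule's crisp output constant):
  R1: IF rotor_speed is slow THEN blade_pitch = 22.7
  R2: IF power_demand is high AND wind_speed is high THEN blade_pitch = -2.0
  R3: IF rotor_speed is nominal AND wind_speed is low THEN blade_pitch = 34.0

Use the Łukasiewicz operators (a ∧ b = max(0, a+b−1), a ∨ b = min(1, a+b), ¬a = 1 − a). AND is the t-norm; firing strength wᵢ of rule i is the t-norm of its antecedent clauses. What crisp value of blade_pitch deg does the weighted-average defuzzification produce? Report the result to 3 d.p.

22.700

R1 (z=22.7): slow=0.27 → w = 0.27
R2 (z=-2.0): high=0.33, high=0.37; AND[max(0, a+b−1)] → w = 0.00
R3 (z=34.0): nominal=0.64, low=0.32; AND[max(0, a+b−1)] → w = 0.00
Weighted average = (0.27·22.7 + 0.00·-2.0 + 0.00·34.0) / (0.27 + 0.00 + 0.00)
  = 6.1290 / 0.2700 = 22.700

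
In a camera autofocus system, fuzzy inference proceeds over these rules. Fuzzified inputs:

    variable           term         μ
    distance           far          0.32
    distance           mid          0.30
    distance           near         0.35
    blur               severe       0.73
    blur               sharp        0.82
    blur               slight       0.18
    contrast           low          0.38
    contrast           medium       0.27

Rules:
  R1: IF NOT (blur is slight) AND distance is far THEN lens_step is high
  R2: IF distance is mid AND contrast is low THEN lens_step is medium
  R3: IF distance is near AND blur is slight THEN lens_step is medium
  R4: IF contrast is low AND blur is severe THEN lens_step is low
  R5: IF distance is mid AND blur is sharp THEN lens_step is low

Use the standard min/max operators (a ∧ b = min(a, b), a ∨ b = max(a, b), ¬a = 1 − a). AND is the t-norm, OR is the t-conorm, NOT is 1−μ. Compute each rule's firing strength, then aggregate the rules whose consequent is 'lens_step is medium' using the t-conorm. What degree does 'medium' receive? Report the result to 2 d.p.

R1: ¬slight=1−0.18=0.82, far=0.32; AND[min(a, b)] → w = 0.32
R2: mid=0.30, low=0.38; AND[min(a, b)] → w = 0.30
R3: near=0.35, slight=0.18; AND[min(a, b)] → w = 0.18
R4: low=0.38, severe=0.73; AND[min(a, b)] → w = 0.38
R5: mid=0.30, sharp=0.82; AND[min(a, b)] → w = 0.30
Rules with consequent 'medium': {R2, R3} → strengths 0.30, 0.18
Aggregate via t-conorm [max(a, b)]: 0.30

0.30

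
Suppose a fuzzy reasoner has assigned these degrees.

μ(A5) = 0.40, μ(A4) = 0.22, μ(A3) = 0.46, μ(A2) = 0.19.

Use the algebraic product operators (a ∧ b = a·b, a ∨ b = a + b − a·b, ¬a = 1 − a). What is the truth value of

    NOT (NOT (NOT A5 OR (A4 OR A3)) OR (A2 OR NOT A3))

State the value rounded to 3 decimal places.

0.310

NOT A5 = 1 − 0.4000 = 0.6000
A4 OR A3 = a + b − a·b on (0.2200, 0.4600) = 0.5788
NOT A5 OR (A4 OR A3) = a + b − a·b on (0.6000, 0.5788) = 0.8315
NOT (NOT A5 OR (A4 OR A3)) = 1 − 0.8315 = 0.1685
NOT A3 = 1 − 0.4600 = 0.5400
A2 OR NOT A3 = a + b − a·b on (0.1900, 0.5400) = 0.6274
NOT (NOT A5 OR (A4 OR A3)) OR (A2 OR NOT A3) = a + b − a·b on (0.1685, 0.6274) = 0.6902
NOT (NOT (NOT A5 OR (A4 OR A3)) OR (A2 OR NOT A3)) = 1 − 0.6902 = 0.3098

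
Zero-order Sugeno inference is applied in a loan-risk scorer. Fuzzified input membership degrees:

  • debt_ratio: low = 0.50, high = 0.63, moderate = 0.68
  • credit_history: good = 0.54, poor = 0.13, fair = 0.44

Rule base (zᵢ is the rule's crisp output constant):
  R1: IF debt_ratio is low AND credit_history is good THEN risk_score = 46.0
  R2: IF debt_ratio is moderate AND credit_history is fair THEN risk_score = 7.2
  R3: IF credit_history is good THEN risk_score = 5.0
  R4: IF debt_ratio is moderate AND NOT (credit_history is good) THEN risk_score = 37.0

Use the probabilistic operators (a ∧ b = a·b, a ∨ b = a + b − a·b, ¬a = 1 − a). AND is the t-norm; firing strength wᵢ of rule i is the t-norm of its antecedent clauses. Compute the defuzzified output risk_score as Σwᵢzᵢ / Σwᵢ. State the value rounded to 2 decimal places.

20.29

R1 (z=46.0): low=0.50, good=0.54; AND[a·b] → w = 0.2700
R2 (z=7.2): moderate=0.68, fair=0.44; AND[a·b] → w = 0.2992
R3 (z=5.0): good=0.54 → w = 0.5400
R4 (z=37.0): moderate=0.68, ¬good=1−0.54=0.46; AND[a·b] → w = 0.3128
Weighted average = (0.2700·46.0 + 0.2992·7.2 + 0.5400·5.0 + 0.3128·37.0) / (0.2700 + 0.2992 + 0.5400 + 0.3128)
  = 28.8478 / 1.4220 = 20.29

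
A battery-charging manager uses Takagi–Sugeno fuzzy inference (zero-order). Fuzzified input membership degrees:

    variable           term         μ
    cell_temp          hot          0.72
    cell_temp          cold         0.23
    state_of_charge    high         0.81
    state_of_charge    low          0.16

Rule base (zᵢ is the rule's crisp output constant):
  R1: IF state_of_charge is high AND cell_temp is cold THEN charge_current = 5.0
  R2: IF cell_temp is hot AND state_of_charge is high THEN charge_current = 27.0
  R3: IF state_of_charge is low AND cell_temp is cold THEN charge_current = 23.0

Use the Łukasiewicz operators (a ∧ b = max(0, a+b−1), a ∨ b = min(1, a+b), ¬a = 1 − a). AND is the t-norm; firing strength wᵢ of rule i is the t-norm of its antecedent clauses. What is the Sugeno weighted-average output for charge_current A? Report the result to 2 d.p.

R1 (z=5.0): high=0.81, cold=0.23; AND[max(0, a+b−1)] → w = 0.04
R2 (z=27.0): hot=0.72, high=0.81; AND[max(0, a+b−1)] → w = 0.53
R3 (z=23.0): low=0.16, cold=0.23; AND[max(0, a+b−1)] → w = 0.00
Weighted average = (0.04·5.0 + 0.53·27.0 + 0.00·23.0) / (0.04 + 0.53 + 0.00)
  = 14.5100 / 0.5700 = 25.46

25.46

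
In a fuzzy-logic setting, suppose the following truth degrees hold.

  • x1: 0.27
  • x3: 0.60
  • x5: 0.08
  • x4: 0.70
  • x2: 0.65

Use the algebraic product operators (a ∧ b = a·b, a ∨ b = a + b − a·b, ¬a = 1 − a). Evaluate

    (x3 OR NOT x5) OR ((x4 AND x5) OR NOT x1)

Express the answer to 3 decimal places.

0.992

NOT x5 = 1 − 0.0800 = 0.9200
x3 OR NOT x5 = a + b − a·b on (0.6000, 0.9200) = 0.9680
x4 AND x5 = a·b on (0.7000, 0.0800) = 0.0560
NOT x1 = 1 − 0.2700 = 0.7300
(x4 AND x5) OR NOT x1 = a + b − a·b on (0.0560, 0.7300) = 0.7451
(x3 OR NOT x5) OR ((x4 AND x5) OR NOT x1) = a + b − a·b on (0.9680, 0.7451) = 0.9918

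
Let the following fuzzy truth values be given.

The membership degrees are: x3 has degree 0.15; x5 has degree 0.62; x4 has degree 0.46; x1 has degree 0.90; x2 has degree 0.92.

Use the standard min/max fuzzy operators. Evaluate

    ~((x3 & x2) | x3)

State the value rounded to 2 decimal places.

x3 & x2 = min(a, b) on (0.15, 0.92) = 0.15
(x3 & x2) | x3 = max(a, b) on (0.15, 0.15) = 0.15
~((x3 & x2) | x3) = 1 − 0.15 = 0.85

0.85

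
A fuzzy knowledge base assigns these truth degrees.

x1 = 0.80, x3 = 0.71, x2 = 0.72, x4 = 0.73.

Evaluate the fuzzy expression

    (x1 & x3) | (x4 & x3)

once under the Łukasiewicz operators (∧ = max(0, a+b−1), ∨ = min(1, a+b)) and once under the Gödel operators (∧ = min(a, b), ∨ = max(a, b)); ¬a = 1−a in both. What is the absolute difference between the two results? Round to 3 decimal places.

0.240

Under Łukasiewicz:
  x1 & x3 = max(0, a+b−1) on (0.80, 0.71) = 0.51
  x4 & x3 = max(0, a+b−1) on (0.73, 0.71) = 0.44
  (x1 & x3) | (x4 & x3) = min(1, a+b) on (0.51, 0.44) = 0.95
  → value = 0.9500
Under Gödel:
  x1 & x3 = min(a, b) on (0.80, 0.71) = 0.71
  x4 & x3 = min(a, b) on (0.73, 0.71) = 0.71
  (x1 & x3) | (x4 & x3) = max(a, b) on (0.71, 0.71) = 0.71
  → value = 0.7100
|0.9500 − 0.7100| = 0.240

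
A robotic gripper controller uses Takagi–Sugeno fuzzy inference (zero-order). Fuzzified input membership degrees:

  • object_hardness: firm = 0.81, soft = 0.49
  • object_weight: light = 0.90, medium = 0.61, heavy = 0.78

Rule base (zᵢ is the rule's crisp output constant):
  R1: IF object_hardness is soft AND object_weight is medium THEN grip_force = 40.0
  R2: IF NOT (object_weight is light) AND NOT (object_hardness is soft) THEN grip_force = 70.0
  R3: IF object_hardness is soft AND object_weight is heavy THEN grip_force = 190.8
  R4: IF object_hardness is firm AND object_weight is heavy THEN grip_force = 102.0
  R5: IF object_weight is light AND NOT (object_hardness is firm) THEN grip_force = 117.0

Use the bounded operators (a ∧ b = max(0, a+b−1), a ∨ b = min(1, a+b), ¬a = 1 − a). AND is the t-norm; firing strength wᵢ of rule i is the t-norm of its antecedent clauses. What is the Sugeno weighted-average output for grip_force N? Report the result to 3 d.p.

R1 (z=40.0): soft=0.49, medium=0.61; AND[max(0, a+b−1)] → w = 0.10
R2 (z=70.0): ¬light=1−0.90=0.10, ¬soft=1−0.49=0.51; AND[max(0, a+b−1)] → w = 0.00
R3 (z=190.8): soft=0.49, heavy=0.78; AND[max(0, a+b−1)] → w = 0.27
R4 (z=102.0): firm=0.81, heavy=0.78; AND[max(0, a+b−1)] → w = 0.59
R5 (z=117.0): light=0.90, ¬firm=1−0.81=0.19; AND[max(0, a+b−1)] → w = 0.09
Weighted average = (0.10·40.0 + 0.00·70.0 + 0.27·190.8 + 0.59·102.0 + 0.09·117.0) / (0.10 + 0.00 + 0.27 + 0.59 + 0.09)
  = 126.2260 / 1.0500 = 120.215

120.215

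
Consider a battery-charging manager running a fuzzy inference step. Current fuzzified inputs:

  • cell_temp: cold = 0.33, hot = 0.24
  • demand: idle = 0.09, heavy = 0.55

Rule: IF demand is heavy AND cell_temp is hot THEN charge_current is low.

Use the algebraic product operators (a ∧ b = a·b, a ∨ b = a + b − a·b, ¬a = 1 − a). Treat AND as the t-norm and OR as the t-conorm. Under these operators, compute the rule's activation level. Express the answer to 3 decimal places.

firing strength: heavy=0.55, hot=0.24; AND[a·b] → w = 0.1320

0.132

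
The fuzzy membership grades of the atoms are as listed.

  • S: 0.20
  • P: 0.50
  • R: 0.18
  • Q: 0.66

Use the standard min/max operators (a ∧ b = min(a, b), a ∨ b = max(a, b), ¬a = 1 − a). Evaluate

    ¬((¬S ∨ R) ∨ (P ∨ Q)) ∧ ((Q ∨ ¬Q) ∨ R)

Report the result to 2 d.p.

0.20

¬S = 1 − 0.20 = 0.80
¬S ∨ R = max(a, b) on (0.80, 0.18) = 0.80
P ∨ Q = max(a, b) on (0.50, 0.66) = 0.66
(¬S ∨ R) ∨ (P ∨ Q) = max(a, b) on (0.80, 0.66) = 0.80
¬((¬S ∨ R) ∨ (P ∨ Q)) = 1 − 0.80 = 0.20
¬Q = 1 − 0.66 = 0.34
Q ∨ ¬Q = max(a, b) on (0.66, 0.34) = 0.66
(Q ∨ ¬Q) ∨ R = max(a, b) on (0.66, 0.18) = 0.66
¬((¬S ∨ R) ∨ (P ∨ Q)) ∧ ((Q ∨ ¬Q) ∨ R) = min(a, b) on (0.20, 0.66) = 0.20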